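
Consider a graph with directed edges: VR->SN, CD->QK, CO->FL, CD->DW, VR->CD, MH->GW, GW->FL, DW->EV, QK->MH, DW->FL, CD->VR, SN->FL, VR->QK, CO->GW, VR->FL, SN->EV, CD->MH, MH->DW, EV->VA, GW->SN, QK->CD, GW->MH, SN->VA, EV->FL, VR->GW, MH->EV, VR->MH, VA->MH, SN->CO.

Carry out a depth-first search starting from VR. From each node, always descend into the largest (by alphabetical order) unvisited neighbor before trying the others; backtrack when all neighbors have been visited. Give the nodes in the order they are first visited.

VR, SN, VA, MH, GW, FL, EV, DW, CO, QK, CD

Visit VR
VR → SN
SN → VA
VA → MH
MH → GW
GW → FL
MH → EV
MH → DW
SN → CO
VR → QK
QK → CD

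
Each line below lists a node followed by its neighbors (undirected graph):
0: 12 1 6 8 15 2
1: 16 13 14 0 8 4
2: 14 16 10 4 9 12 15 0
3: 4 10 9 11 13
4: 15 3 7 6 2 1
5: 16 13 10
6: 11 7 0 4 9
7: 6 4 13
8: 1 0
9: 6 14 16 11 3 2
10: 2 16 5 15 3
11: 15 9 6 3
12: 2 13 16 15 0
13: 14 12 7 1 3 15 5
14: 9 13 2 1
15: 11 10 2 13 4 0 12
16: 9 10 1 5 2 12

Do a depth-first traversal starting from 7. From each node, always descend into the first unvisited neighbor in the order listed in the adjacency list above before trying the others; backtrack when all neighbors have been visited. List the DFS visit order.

Visit 7
7 → 6
6 → 11
11 → 15
15 → 10
10 → 2
2 → 14
14 → 9
9 → 16
16 → 1
1 → 13
13 → 12
12 → 0
0 → 8
13 → 3
3 → 4
13 → 5

7, 6, 11, 15, 10, 2, 14, 9, 16, 1, 13, 12, 0, 8, 3, 4, 5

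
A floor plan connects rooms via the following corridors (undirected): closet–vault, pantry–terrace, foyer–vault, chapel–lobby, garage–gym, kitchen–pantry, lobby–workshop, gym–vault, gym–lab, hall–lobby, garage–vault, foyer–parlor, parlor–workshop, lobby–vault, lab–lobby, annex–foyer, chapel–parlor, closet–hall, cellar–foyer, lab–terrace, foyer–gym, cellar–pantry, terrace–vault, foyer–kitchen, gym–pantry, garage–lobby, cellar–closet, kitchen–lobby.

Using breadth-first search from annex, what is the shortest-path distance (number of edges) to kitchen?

2

Level 0: annex
Level 1: foyer
Level 2: cellar, gym, kitchen, parlor, vault
Level 3: chapel, closet, garage, lab, lobby, pantry, terrace, workshop
Level 4: hall
kitchen first appears at level 2.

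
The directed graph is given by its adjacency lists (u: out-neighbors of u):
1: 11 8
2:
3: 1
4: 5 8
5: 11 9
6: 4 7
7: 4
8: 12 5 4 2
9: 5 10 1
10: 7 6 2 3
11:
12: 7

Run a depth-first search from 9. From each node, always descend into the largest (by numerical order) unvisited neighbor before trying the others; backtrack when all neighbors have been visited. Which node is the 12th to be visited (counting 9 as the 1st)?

Visit 9
9 → 10
10 → 7
7 → 4
4 → 8
8 → 12
8 → 5
5 → 11
8 → 2
10 → 6
10 → 3
3 → 1

Visit order: 9, 10, 7, 4, 8, 12, 5, 11, 2, 6, 3, 1

1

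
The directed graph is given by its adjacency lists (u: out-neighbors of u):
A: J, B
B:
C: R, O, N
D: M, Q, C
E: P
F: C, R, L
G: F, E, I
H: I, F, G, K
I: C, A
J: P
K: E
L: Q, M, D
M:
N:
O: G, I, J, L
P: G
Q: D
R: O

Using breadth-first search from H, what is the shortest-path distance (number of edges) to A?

2

Level 0: H
Level 1: F, G, I, K
Level 2: A, C, E, L, R
Level 3: B, D, J, M, N, O, P, Q
A first appears at level 2.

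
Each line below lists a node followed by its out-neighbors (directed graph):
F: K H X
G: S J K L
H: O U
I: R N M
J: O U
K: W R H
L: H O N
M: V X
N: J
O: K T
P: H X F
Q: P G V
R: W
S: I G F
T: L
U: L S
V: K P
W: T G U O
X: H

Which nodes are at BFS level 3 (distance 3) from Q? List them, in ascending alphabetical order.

Level 0: Q
Level 1: G, P, V
Level 2: F, H, J, K, L, S, X
Level 3: I, N, O, R, U, W
Level 4: M, T

I, N, O, R, U, W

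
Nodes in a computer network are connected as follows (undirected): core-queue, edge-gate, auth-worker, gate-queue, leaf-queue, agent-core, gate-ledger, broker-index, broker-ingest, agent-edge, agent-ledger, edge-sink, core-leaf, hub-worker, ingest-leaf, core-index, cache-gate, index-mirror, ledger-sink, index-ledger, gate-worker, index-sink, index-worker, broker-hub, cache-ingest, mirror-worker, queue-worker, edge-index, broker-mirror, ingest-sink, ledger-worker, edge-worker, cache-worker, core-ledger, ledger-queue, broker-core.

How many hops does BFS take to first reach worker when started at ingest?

Level 0: ingest
Level 1: broker, cache, leaf, sink
Level 2: core, edge, gate, hub, index, ledger, mirror, queue, worker
Level 3: agent, auth
worker first appears at level 2.

2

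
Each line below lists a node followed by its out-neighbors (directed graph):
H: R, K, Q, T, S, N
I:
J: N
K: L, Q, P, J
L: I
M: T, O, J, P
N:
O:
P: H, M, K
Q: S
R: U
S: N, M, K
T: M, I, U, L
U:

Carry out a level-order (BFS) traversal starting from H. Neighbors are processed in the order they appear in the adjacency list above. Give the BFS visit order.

H → R → K → Q → T → S → N → U → L → P → J → M → I → O

Visit H; enqueue R, K, Q, T, S, N → queue [R, K, Q, T, S, N]
Visit R; enqueue U → queue [K, Q, T, S, N, U]
Visit K; enqueue L, P, J → queue [Q, T, S, N, U, L, P, J]
Visit Q → queue [T, S, N, U, L, P, J]
Visit T; enqueue M, I → queue [S, N, U, L, P, J, M, I]
Visit S → queue [N, U, L, P, J, M, I]
Visit N → queue [U, L, P, J, M, I]
Visit U → queue [L, P, J, M, I]
Visit L → queue [P, J, M, I]
Visit P → queue [J, M, I]
Visit J → queue [M, I]
Visit M; enqueue O → queue [I, O]
Visit I → queue [O]
Visit O → queue []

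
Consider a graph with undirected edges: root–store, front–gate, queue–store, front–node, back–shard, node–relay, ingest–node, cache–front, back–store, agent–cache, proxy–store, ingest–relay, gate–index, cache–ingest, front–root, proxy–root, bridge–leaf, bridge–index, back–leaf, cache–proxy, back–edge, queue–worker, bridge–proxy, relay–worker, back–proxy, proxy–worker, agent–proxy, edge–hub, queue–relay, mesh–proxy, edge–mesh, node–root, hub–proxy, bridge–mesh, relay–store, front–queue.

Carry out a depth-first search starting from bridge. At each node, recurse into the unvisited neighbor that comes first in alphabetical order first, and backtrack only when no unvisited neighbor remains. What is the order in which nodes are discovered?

bridge, index, gate, front, cache, agent, proxy, back, edge, hub, mesh, leaf, shard, store, queue, relay, ingest, node, root, worker

Visit bridge
bridge → index
index → gate
gate → front
front → cache
cache → agent
agent → proxy
proxy → back
back → edge
edge → hub
edge → mesh
back → leaf
back → shard
back → store
store → queue
queue → relay
relay → ingest
ingest → node
node → root
relay → worker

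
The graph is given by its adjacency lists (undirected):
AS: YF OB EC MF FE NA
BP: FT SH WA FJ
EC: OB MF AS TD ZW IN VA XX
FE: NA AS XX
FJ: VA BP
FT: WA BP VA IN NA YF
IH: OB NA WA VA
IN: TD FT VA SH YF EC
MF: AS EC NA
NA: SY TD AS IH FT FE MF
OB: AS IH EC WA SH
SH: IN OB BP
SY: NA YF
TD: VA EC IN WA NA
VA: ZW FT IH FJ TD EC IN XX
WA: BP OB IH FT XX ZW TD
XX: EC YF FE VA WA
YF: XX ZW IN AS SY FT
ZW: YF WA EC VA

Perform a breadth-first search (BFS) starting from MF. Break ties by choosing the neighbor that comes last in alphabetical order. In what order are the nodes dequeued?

MF → NA → EC → AS → TD → SY → IH → FT → FE → ZW → XX → VA → OB → IN → YF → WA → BP → FJ → SH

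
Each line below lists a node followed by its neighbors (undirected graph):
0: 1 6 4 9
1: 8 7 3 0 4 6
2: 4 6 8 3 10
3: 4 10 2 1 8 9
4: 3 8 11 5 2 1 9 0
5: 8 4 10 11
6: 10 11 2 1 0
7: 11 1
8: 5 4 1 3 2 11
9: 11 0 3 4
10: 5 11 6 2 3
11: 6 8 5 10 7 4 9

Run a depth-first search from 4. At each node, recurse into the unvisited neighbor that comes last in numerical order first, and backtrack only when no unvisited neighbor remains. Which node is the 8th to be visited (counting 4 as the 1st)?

3

Visit 4
4 → 11
11 → 10
10 → 6
6 → 2
2 → 8
8 → 5
8 → 3
3 → 9
9 → 0
0 → 1
1 → 7

Visit order: 4, 11, 10, 6, 2, 8, 5, 3, 9, 0, 1, 7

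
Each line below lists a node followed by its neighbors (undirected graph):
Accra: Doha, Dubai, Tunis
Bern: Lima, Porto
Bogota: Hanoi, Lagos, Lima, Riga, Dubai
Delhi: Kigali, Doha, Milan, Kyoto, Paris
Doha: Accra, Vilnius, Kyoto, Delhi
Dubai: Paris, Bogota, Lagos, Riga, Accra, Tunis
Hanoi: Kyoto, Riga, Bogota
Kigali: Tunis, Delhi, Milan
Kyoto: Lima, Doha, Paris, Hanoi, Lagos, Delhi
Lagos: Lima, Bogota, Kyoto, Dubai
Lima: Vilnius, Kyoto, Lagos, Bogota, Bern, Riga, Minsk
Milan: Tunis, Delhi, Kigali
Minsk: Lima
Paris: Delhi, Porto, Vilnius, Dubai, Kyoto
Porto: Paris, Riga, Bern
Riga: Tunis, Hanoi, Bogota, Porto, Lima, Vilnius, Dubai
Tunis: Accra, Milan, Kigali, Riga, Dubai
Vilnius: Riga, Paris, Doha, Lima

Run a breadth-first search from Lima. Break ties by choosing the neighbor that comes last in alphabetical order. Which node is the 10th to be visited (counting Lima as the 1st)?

Doha

Visit Lima; enqueue Vilnius, Riga, Minsk, Lagos, Kyoto, Bogota, Bern → queue [Vilnius, Riga, Minsk, Lagos, Kyoto, Bogota, Bern]
Visit Vilnius; enqueue Paris, Doha → queue [Riga, Minsk, Lagos, Kyoto, Bogota, Bern, Paris, Doha]
Visit Riga; enqueue Tunis, Porto, Hanoi, Dubai → queue [Minsk, Lagos, Kyoto, Bogota, Bern, Paris, Doha, Tunis, Porto, Hanoi, Dubai]
Visit Minsk → queue [Lagos, Kyoto, Bogota, Bern, Paris, Doha, Tunis, Porto, Hanoi, Dubai]
Visit Lagos → queue [Kyoto, Bogota, Bern, Paris, Doha, Tunis, Porto, Hanoi, Dubai]
Visit Kyoto; enqueue Delhi → queue [Bogota, Bern, Paris, Doha, Tunis, Porto, Hanoi, Dubai, Delhi]
Visit Bogota → queue [Bern, Paris, Doha, Tunis, Porto, Hanoi, Dubai, Delhi]
Visit Bern → queue [Paris, Doha, Tunis, Porto, Hanoi, Dubai, Delhi]
Visit Paris → queue [Doha, Tunis, Porto, Hanoi, Dubai, Delhi]
Visit Doha; enqueue Accra → queue [Tunis, Porto, Hanoi, Dubai, Delhi, Accra]
Visit Tunis; enqueue Milan, Kigali → queue [Porto, Hanoi, Dubai, Delhi, Accra, Milan, Kigali]
Visit Porto → queue [Hanoi, Dubai, Delhi, Accra, Milan, Kigali]
Visit Hanoi → queue [Dubai, Delhi, Accra, Milan, Kigali]
Visit Dubai → queue [Delhi, Accra, Milan, Kigali]
Visit Delhi → queue [Accra, Milan, Kigali]
Visit Accra → queue [Milan, Kigali]
Visit Milan → queue [Kigali]
Visit Kigali → queue []

Visit order: Lima, Vilnius, Riga, Minsk, Lagos, Kyoto, Bogota, Bern, Paris, Doha, Tunis, Porto, Hanoi, Dubai, Delhi, Accra, Milan, Kigali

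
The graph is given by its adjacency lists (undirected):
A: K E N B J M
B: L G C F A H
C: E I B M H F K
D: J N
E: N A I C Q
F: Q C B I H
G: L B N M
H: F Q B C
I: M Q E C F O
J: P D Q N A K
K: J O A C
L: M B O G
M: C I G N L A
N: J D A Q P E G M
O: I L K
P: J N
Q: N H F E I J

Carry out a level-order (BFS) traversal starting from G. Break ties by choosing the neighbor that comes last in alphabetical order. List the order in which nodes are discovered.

Visit G; enqueue N, M, L, B → queue [N, M, L, B]
Visit N; enqueue Q, P, J, E, D, A → queue [M, L, B, Q, P, J, E, D, A]
Visit M; enqueue I, C → queue [L, B, Q, P, J, E, D, A, I, C]
Visit L; enqueue O → queue [B, Q, P, J, E, D, A, I, C, O]
Visit B; enqueue H, F → queue [Q, P, J, E, D, A, I, C, O, H, F]
Visit Q → queue [P, J, E, D, A, I, C, O, H, F]
Visit P → queue [J, E, D, A, I, C, O, H, F]
Visit J; enqueue K → queue [E, D, A, I, C, O, H, F, K]
Visit E → queue [D, A, I, C, O, H, F, K]
Visit D → queue [A, I, C, O, H, F, K]
Visit A → queue [I, C, O, H, F, K]
Visit I → queue [C, O, H, F, K]
Visit C → queue [O, H, F, K]
Visit O → queue [H, F, K]
Visit H → queue [F, K]
Visit F → queue [K]
Visit K → queue []

G → N → M → L → B → Q → P → J → E → D → A → I → C → O → H → F → K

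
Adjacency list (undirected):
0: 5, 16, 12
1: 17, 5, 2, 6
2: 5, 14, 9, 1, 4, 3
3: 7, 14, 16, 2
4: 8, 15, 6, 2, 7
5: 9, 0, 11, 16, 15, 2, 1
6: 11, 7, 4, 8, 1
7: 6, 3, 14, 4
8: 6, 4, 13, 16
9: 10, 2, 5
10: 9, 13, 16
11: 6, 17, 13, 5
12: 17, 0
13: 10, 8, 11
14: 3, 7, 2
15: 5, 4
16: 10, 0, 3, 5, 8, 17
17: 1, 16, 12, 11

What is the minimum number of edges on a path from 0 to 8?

2

Level 0: 0
Level 1: 5, 12, 16
Level 2: 1, 2, 3, 8, 9, 10, 11, 15, 17
Level 3: 4, 6, 7, 13, 14
8 first appears at level 2.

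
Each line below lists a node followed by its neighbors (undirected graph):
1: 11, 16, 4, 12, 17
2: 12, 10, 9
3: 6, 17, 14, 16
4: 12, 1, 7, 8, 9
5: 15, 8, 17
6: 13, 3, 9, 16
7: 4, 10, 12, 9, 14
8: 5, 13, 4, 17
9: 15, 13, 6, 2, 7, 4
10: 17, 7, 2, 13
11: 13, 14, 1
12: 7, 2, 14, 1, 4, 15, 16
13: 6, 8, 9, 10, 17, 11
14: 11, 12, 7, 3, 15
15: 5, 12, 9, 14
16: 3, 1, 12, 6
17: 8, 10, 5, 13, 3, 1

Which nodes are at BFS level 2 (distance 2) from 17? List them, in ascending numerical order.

2, 4, 6, 7, 9, 11, 12, 14, 15, 16

Level 0: 17
Level 1: 1, 3, 5, 8, 10, 13
Level 2: 2, 4, 6, 7, 9, 11, 12, 14, 15, 16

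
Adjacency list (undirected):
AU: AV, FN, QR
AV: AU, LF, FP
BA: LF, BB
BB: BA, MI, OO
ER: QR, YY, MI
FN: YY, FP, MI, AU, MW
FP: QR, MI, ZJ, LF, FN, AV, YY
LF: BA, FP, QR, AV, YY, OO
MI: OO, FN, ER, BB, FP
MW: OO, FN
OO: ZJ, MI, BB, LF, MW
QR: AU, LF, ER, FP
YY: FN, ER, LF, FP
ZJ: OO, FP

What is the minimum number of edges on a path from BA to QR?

2

Level 0: BA
Level 1: BB, LF
Level 2: AV, FP, MI, OO, QR, YY
Level 3: AU, ER, FN, MW, ZJ
QR first appears at level 2.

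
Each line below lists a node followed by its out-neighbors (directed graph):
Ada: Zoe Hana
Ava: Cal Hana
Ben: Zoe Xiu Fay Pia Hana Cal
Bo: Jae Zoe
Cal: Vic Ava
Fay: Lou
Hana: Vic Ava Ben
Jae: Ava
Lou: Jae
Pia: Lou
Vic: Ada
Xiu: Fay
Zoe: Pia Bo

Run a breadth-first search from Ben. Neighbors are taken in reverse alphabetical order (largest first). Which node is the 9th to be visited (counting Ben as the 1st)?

Visit Ben; enqueue Zoe, Xiu, Pia, Hana, Fay, Cal → queue [Zoe, Xiu, Pia, Hana, Fay, Cal]
Visit Zoe; enqueue Bo → queue [Xiu, Pia, Hana, Fay, Cal, Bo]
Visit Xiu → queue [Pia, Hana, Fay, Cal, Bo]
Visit Pia; enqueue Lou → queue [Hana, Fay, Cal, Bo, Lou]
Visit Hana; enqueue Vic, Ava → queue [Fay, Cal, Bo, Lou, Vic, Ava]
Visit Fay → queue [Cal, Bo, Lou, Vic, Ava]
Visit Cal → queue [Bo, Lou, Vic, Ava]
Visit Bo; enqueue Jae → queue [Lou, Vic, Ava, Jae]
Visit Lou → queue [Vic, Ava, Jae]
Visit Vic; enqueue Ada → queue [Ava, Jae, Ada]
Visit Ava → queue [Jae, Ada]
Visit Jae → queue [Ada]
Visit Ada → queue []

Visit order: Ben, Zoe, Xiu, Pia, Hana, Fay, Cal, Bo, Lou, Vic, Ava, Jae, Ada

Lou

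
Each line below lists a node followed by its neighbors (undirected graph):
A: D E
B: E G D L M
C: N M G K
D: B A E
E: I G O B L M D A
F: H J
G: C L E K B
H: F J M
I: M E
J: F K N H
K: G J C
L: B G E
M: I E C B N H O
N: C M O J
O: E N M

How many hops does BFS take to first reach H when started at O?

2

Level 0: O
Level 1: E, M, N
Level 2: A, B, C, D, G, H, I, J, L
Level 3: F, K
H first appears at level 2.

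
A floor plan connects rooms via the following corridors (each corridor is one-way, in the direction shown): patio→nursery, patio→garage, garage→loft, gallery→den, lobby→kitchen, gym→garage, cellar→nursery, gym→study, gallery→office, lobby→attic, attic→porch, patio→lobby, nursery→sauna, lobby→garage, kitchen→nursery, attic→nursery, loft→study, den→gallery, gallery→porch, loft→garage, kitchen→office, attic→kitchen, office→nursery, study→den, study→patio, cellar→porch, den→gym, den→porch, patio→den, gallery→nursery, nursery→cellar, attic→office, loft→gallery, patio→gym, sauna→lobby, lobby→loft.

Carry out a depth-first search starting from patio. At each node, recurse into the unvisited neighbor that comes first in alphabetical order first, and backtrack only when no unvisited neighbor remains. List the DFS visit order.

Visit patio
patio → den
den → gallery
gallery → nursery
nursery → cellar
cellar → porch
nursery → sauna
sauna → lobby
lobby → attic
attic → kitchen
kitchen → office
lobby → garage
garage → loft
loft → study
den → gym

patio → den → gallery → nursery → cellar → porch → sauna → lobby → attic → kitchen → office → garage → loft → study → gym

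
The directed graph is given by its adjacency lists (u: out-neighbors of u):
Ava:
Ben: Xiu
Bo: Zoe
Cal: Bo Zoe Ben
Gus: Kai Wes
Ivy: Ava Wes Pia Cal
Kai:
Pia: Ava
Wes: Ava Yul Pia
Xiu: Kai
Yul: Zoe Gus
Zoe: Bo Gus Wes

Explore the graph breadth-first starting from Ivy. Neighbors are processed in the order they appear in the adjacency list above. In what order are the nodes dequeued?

Ivy, Ava, Wes, Pia, Cal, Yul, Bo, Zoe, Ben, Gus, Xiu, Kai

Visit Ivy; enqueue Ava, Wes, Pia, Cal → queue [Ava, Wes, Pia, Cal]
Visit Ava → queue [Wes, Pia, Cal]
Visit Wes; enqueue Yul → queue [Pia, Cal, Yul]
Visit Pia → queue [Cal, Yul]
Visit Cal; enqueue Bo, Zoe, Ben → queue [Yul, Bo, Zoe, Ben]
Visit Yul; enqueue Gus → queue [Bo, Zoe, Ben, Gus]
Visit Bo → queue [Zoe, Ben, Gus]
Visit Zoe → queue [Ben, Gus]
Visit Ben; enqueue Xiu → queue [Gus, Xiu]
Visit Gus; enqueue Kai → queue [Xiu, Kai]
Visit Xiu → queue [Kai]
Visit Kai → queue []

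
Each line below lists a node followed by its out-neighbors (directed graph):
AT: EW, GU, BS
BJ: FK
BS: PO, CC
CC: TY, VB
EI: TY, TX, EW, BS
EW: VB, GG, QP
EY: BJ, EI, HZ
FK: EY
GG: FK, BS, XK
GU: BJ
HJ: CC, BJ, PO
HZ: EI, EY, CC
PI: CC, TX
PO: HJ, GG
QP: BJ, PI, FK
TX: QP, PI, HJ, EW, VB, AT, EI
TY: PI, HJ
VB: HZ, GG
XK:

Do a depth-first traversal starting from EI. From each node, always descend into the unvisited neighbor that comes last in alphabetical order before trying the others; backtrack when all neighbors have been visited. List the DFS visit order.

Visit EI
EI → TY
TY → PI
PI → TX
TX → VB
VB → HZ
HZ → EY
EY → BJ
BJ → FK
HZ → CC
VB → GG
GG → XK
GG → BS
BS → PO
PO → HJ
TX → QP
TX → EW
TX → AT
AT → GU

EI → TY → PI → TX → VB → HZ → EY → BJ → FK → CC → GG → XK → BS → PO → HJ → QP → EW → AT → GU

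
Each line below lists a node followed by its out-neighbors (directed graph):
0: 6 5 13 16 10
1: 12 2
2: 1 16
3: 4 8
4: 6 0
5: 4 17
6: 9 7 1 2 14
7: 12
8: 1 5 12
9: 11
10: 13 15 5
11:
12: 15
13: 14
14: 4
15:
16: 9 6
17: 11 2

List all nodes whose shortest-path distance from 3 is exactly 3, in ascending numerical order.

2, 7, 9, 10, 13, 14, 15, 16, 17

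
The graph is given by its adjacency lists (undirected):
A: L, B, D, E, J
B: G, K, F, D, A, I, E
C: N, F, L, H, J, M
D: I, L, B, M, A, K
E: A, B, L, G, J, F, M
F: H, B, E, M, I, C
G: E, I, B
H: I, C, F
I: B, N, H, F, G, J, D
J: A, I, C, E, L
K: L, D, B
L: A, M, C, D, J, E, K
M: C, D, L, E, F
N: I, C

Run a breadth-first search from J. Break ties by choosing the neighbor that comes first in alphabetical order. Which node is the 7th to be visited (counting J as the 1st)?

B

Visit J; enqueue A, C, E, I, L → queue [A, C, E, I, L]
Visit A; enqueue B, D → queue [C, E, I, L, B, D]
Visit C; enqueue F, H, M, N → queue [E, I, L, B, D, F, H, M, N]
Visit E; enqueue G → queue [I, L, B, D, F, H, M, N, G]
Visit I → queue [L, B, D, F, H, M, N, G]
Visit L; enqueue K → queue [B, D, F, H, M, N, G, K]
Visit B → queue [D, F, H, M, N, G, K]
Visit D → queue [F, H, M, N, G, K]
Visit F → queue [H, M, N, G, K]
Visit H → queue [M, N, G, K]
Visit M → queue [N, G, K]
Visit N → queue [G, K]
Visit G → queue [K]
Visit K → queue []

Visit order: J, A, C, E, I, L, B, D, F, H, M, N, G, K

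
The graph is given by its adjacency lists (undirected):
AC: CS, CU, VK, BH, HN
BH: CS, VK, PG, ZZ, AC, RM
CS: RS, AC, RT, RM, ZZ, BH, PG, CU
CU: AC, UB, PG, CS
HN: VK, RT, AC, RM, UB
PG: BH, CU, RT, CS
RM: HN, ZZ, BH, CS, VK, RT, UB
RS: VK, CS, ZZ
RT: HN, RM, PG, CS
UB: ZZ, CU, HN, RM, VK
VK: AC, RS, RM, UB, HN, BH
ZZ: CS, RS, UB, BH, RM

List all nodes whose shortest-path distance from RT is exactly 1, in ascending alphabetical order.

Level 0: RT
Level 1: CS, HN, PG, RM
Level 2: AC, BH, CU, RS, UB, VK, ZZ

CS, HN, PG, RM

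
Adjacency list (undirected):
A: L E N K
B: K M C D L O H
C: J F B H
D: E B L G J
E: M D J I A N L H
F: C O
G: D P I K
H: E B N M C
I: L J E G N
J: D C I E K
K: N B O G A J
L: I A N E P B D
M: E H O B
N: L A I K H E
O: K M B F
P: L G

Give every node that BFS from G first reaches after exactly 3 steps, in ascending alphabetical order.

Level 0: G
Level 1: D, I, K, P
Level 2: A, B, E, J, L, N, O
Level 3: C, F, H, M

C, F, H, M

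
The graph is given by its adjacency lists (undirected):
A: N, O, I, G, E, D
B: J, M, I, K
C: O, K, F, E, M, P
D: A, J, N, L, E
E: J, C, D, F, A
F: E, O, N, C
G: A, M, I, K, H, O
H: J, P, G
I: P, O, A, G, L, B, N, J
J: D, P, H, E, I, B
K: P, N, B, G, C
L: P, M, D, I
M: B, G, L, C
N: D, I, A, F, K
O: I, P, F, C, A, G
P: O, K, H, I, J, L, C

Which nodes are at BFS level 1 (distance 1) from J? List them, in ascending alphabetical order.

Level 0: J
Level 1: B, D, E, H, I, P
Level 2: A, C, F, G, K, L, M, N, O

B, D, E, H, I, P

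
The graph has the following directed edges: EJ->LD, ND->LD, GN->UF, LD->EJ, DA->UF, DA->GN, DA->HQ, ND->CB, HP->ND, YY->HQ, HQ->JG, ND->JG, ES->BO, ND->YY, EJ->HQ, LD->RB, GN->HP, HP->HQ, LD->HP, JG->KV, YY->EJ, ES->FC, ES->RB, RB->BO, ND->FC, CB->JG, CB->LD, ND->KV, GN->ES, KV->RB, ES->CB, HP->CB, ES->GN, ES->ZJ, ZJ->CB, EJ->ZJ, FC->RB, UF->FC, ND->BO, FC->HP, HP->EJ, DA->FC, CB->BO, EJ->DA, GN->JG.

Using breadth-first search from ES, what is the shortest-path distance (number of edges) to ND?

Level 0: ES
Level 1: BO, CB, FC, GN, RB, ZJ
Level 2: HP, JG, LD, UF
Level 3: EJ, HQ, KV, ND
Level 4: DA, YY
ND first appears at level 3.

3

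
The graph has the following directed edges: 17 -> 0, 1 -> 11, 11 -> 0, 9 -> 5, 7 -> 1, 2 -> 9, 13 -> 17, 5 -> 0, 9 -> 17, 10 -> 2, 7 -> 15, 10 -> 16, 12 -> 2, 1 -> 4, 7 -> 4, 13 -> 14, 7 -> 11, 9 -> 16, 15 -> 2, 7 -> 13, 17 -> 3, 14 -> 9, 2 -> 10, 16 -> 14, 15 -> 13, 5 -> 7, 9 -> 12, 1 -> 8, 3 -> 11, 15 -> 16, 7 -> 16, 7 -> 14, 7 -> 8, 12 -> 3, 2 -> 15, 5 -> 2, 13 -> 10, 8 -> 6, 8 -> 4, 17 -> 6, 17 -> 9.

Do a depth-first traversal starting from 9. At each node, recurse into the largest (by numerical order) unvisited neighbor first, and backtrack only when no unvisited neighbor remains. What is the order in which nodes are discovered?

Visit 9
9 → 17
17 → 6
17 → 3
3 → 11
11 → 0
9 → 16
16 → 14
9 → 12
12 → 2
2 → 15
15 → 13
13 → 10
9 → 5
5 → 7
7 → 8
8 → 4
7 → 1

9, 17, 6, 3, 11, 0, 16, 14, 12, 2, 15, 13, 10, 5, 7, 8, 4, 1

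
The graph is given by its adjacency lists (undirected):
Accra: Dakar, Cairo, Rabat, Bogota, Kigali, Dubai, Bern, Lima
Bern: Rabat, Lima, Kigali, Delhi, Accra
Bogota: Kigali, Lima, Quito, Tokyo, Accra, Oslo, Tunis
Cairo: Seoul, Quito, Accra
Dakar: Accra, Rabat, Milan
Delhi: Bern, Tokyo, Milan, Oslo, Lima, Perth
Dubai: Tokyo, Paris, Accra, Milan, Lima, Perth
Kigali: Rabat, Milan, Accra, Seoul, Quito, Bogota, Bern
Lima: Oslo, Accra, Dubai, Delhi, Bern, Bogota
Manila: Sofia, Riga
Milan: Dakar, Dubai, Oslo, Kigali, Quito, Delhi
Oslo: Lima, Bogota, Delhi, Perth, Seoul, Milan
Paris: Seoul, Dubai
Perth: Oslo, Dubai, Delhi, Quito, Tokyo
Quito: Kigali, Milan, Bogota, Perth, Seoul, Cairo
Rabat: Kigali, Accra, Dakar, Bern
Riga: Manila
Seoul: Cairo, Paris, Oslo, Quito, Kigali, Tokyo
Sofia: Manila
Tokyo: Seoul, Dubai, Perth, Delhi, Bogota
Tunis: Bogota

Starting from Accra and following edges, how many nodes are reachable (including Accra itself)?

18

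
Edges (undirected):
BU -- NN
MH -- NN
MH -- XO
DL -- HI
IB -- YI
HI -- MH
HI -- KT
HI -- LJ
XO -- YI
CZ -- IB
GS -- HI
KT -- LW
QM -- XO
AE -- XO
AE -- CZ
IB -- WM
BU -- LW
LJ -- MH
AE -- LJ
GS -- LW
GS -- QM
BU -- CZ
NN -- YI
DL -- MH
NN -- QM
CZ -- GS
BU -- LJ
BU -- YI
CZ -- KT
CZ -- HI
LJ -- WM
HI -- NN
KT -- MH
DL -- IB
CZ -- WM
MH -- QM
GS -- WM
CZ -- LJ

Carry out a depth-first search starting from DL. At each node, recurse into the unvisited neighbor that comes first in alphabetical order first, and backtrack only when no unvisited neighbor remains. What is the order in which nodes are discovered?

DL -> HI -> CZ -> AE -> LJ -> BU -> LW -> GS -> QM -> MH -> KT -> NN -> YI -> IB -> WM -> XO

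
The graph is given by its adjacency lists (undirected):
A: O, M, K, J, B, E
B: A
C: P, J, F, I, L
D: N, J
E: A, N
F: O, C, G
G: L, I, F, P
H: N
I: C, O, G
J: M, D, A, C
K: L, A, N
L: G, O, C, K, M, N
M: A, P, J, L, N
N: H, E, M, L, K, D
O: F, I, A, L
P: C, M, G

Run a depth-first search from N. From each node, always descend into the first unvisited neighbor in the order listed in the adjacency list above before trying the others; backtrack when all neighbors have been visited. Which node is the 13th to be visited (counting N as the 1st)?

Visit N
N → H
N → E
E → A
A → O
O → F
F → C
C → P
P → M
M → J
J → D
M → L
L → G
G → I
L → K
A → B

Visit order: N, H, E, A, O, F, C, P, M, J, D, L, G, I, K, B

G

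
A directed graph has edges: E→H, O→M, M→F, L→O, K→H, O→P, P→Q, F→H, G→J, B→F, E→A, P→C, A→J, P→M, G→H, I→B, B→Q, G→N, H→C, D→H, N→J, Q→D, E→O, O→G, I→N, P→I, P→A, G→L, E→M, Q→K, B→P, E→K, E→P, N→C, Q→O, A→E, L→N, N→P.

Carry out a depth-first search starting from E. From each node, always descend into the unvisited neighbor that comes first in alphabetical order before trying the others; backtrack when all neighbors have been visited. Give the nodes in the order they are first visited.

E, A, J, H, C, K, M, F, O, G, L, N, P, I, B, Q, D

Visit E
E → A
A → J
E → H
H → C
E → K
E → M
M → F
E → O
O → G
G → L
L → N
N → P
P → I
I → B
B → Q
Q → D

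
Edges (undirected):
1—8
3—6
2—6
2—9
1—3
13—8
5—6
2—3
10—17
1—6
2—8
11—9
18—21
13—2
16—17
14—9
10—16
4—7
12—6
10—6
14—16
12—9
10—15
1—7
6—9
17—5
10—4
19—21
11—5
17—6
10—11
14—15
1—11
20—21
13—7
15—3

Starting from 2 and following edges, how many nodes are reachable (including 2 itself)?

17

BFS from 2 visits: 2, 3, 6, 8, 9, 13, 1, 15, 5, 10, 12, 17, 11, 14, 7, 4, 16
Reachable nodes: 17 of 21 total.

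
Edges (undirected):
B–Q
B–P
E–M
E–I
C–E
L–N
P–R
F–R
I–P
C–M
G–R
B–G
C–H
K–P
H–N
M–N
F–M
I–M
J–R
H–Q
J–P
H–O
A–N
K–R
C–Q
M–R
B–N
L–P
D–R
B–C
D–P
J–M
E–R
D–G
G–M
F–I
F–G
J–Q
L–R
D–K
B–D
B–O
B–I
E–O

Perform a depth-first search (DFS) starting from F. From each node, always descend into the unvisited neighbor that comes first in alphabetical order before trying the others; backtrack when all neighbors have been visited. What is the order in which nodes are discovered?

Visit F
F → G
G → B
B → C
C → E
E → I
I → M
M → J
J → P
P → D
D → K
K → R
R → L
L → N
N → A
N → H
H → O
H → Q

F, G, B, C, E, I, M, J, P, D, K, R, L, N, A, H, O, Q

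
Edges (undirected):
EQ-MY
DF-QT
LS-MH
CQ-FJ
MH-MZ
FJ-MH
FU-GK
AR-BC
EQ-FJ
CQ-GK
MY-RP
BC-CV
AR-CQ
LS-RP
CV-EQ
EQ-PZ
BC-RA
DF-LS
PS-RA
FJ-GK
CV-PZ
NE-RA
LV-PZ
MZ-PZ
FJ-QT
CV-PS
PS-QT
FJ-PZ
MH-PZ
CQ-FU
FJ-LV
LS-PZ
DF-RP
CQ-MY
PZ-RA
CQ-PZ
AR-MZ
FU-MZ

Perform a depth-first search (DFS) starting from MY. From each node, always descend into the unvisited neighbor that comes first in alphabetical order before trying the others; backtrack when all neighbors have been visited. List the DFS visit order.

MY CQ AR BC CV EQ FJ GK FU MZ MH LS DF QT PS RA NE PZ LV RP

Visit MY
MY → CQ
CQ → AR
AR → BC
BC → CV
CV → EQ
EQ → FJ
FJ → GK
GK → FU
FU → MZ
MZ → MH
MH → LS
LS → DF
DF → QT
QT → PS
PS → RA
RA → NE
RA → PZ
PZ → LV
DF → RP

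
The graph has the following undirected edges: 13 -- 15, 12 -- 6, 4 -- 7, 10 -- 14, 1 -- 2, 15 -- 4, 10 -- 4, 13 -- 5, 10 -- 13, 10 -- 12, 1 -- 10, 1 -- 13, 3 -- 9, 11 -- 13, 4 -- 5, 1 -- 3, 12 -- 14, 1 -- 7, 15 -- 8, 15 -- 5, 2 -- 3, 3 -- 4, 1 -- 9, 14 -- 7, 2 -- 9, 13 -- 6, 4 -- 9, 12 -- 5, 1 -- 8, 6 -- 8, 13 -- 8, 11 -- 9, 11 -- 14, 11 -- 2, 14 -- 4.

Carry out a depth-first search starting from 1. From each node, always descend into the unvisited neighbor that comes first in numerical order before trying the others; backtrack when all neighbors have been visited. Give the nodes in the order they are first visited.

Visit 1
1 → 2
2 → 3
3 → 4
4 → 5
5 → 12
12 → 6
6 → 8
8 → 13
13 → 10
10 → 14
14 → 7
14 → 11
11 → 9
13 → 15

1, 2, 3, 4, 5, 12, 6, 8, 13, 10, 14, 7, 11, 9, 15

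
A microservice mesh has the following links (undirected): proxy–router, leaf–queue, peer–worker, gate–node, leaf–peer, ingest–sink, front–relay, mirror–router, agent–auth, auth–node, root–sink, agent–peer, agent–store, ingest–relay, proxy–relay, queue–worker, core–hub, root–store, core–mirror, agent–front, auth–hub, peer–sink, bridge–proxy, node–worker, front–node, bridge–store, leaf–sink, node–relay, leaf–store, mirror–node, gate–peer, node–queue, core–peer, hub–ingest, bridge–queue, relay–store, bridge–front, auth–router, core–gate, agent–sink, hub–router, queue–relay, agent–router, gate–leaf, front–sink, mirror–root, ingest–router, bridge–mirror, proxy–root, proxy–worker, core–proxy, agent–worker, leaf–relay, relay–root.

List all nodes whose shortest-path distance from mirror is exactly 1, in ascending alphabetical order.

Level 0: mirror
Level 1: bridge, core, node, root, router
Level 2: agent, auth, front, gate, hub, ingest, peer, proxy, queue, relay, sink, store, worker
Level 3: leaf

bridge, core, node, root, router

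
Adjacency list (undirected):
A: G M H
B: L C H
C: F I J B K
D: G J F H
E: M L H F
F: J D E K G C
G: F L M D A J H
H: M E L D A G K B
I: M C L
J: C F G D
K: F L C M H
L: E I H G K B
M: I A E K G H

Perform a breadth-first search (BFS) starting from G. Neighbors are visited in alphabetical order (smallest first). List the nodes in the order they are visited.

Visit G; enqueue A, D, F, H, J, L, M → queue [A, D, F, H, J, L, M]
Visit A → queue [D, F, H, J, L, M]
Visit D → queue [F, H, J, L, M]
Visit F; enqueue C, E, K → queue [H, J, L, M, C, E, K]
Visit H; enqueue B → queue [J, L, M, C, E, K, B]
Visit J → queue [L, M, C, E, K, B]
Visit L; enqueue I → queue [M, C, E, K, B, I]
Visit M → queue [C, E, K, B, I]
Visit C → queue [E, K, B, I]
Visit E → queue [K, B, I]
Visit K → queue [B, I]
Visit B → queue [I]
Visit I → queue []

G A D F H J L M C E K B I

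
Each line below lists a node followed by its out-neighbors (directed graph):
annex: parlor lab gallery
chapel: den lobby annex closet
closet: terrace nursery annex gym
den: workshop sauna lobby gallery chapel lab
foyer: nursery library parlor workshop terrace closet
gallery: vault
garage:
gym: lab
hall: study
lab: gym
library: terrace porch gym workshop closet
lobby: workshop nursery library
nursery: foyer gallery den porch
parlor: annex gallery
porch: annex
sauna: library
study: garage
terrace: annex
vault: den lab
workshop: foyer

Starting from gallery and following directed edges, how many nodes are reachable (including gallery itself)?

BFS from gallery visits: gallery, vault, den, lab, workshop, sauna, lobby, chapel, gym, foyer, library, nursery, annex, closet, parlor, terrace, porch
Reachable nodes: 17 of 20 total.

17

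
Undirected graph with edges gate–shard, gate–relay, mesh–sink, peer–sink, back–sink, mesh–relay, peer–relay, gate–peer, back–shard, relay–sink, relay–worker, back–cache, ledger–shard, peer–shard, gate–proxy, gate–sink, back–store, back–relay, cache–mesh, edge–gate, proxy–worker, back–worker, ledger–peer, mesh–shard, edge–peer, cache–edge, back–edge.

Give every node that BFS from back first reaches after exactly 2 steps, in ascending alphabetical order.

gate, ledger, mesh, peer, proxy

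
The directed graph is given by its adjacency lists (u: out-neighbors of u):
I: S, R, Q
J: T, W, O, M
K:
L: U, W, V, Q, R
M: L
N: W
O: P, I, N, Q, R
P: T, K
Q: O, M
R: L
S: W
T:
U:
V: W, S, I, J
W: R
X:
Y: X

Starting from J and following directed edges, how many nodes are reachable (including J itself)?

15

BFS from J visits: J, T, W, O, M, R, P, I, N, Q, L, K, S, U, V
Reachable nodes: 15 of 17 total.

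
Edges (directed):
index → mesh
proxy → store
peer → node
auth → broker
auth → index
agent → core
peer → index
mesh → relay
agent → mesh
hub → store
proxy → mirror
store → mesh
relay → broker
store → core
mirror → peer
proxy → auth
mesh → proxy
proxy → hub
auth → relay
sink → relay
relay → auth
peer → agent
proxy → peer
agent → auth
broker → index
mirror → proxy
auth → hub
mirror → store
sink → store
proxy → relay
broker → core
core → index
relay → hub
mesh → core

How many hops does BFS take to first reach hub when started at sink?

2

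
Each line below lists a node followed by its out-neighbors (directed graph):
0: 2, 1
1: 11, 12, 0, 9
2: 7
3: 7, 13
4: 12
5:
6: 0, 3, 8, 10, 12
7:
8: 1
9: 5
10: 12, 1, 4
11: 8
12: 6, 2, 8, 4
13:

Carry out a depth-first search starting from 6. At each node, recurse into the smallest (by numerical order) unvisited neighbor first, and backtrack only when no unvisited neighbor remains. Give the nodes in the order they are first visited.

Visit 6
6 → 0
0 → 1
1 → 9
9 → 5
1 → 11
11 → 8
1 → 12
12 → 2
2 → 7
12 → 4
6 → 3
3 → 13
6 → 10

6, 0, 1, 9, 5, 11, 8, 12, 2, 7, 4, 3, 13, 10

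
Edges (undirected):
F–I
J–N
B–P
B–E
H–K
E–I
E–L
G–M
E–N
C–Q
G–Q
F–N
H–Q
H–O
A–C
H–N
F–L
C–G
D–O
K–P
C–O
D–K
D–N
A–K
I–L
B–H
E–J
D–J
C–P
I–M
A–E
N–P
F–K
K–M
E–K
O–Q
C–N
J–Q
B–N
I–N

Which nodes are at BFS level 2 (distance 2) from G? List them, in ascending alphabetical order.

Level 0: G
Level 1: C, M, Q
Level 2: A, H, I, J, K, N, O, P
Level 3: B, D, E, F, L

A, H, I, J, K, N, O, P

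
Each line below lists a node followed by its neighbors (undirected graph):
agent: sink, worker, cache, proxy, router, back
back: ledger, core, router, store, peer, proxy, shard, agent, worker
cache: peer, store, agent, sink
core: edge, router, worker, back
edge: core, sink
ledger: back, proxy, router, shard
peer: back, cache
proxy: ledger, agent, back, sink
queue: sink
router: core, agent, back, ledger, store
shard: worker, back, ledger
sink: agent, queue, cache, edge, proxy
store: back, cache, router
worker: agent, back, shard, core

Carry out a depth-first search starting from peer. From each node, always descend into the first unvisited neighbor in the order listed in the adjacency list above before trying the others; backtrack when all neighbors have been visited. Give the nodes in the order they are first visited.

Visit peer
peer → back
back → ledger
ledger → proxy
proxy → agent
agent → sink
sink → queue
sink → cache
cache → store
store → router
router → core
core → edge
core → worker
worker → shard

peer back ledger proxy agent sink queue cache store router core edge worker shard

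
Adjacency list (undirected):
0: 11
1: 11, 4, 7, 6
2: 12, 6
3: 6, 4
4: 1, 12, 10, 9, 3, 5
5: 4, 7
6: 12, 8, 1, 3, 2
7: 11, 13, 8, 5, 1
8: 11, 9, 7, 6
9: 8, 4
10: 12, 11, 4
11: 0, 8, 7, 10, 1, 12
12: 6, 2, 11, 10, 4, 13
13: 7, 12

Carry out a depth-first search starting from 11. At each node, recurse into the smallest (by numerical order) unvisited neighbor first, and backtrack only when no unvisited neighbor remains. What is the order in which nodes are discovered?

11 0 1 4 3 6 2 12 10 13 7 5 8 9

Visit 11
11 → 0
11 → 1
1 → 4
4 → 3
3 → 6
6 → 2
2 → 12
12 → 10
12 → 13
13 → 7
7 → 5
7 → 8
8 → 9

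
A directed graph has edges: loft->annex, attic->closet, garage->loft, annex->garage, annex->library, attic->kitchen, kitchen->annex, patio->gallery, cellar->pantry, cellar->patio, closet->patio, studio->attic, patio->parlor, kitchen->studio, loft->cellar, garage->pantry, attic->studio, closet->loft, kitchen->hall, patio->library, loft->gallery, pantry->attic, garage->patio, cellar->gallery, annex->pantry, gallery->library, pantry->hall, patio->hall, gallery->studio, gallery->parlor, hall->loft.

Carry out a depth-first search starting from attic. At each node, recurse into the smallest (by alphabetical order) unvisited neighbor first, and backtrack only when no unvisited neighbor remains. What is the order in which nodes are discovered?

Visit attic
attic → closet
closet → loft
loft → annex
annex → garage
garage → pantry
pantry → hall
garage → patio
patio → gallery
gallery → library
gallery → parlor
gallery → studio
loft → cellar
attic → kitchen

attic closet loft annex garage pantry hall patio gallery library parlor studio cellar kitchen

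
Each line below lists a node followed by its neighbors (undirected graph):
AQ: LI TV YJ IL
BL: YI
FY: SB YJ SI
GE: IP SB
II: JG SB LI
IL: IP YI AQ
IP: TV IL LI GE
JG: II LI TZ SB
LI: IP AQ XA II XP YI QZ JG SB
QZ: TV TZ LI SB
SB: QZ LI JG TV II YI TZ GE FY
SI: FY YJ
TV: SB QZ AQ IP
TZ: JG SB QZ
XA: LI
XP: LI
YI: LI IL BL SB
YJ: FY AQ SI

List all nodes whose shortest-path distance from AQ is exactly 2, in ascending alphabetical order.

FY, II, IP, JG, QZ, SB, SI, XA, XP, YI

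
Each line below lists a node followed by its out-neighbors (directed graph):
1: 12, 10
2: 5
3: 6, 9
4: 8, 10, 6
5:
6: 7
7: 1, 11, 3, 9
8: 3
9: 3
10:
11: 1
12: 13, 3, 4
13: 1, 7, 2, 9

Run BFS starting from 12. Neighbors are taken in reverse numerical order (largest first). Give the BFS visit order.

12 → 13 → 4 → 3 → 9 → 7 → 2 → 1 → 10 → 8 → 6 → 11 → 5

Visit 12; enqueue 13, 4, 3 → queue [13, 4, 3]
Visit 13; enqueue 9, 7, 2, 1 → queue [4, 3, 9, 7, 2, 1]
Visit 4; enqueue 10, 8, 6 → queue [3, 9, 7, 2, 1, 10, 8, 6]
Visit 3 → queue [9, 7, 2, 1, 10, 8, 6]
Visit 9 → queue [7, 2, 1, 10, 8, 6]
Visit 7; enqueue 11 → queue [2, 1, 10, 8, 6, 11]
Visit 2; enqueue 5 → queue [1, 10, 8, 6, 11, 5]
Visit 1 → queue [10, 8, 6, 11, 5]
Visit 10 → queue [8, 6, 11, 5]
Visit 8 → queue [6, 11, 5]
Visit 6 → queue [11, 5]
Visit 11 → queue [5]
Visit 5 → queue []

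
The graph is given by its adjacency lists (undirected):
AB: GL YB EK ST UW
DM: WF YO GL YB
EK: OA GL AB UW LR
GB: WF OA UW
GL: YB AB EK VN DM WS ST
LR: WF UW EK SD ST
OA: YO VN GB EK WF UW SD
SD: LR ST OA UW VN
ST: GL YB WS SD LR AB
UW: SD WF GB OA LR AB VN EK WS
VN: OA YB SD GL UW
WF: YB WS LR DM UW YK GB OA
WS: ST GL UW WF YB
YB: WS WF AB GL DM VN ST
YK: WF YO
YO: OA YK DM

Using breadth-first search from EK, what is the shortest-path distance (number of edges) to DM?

2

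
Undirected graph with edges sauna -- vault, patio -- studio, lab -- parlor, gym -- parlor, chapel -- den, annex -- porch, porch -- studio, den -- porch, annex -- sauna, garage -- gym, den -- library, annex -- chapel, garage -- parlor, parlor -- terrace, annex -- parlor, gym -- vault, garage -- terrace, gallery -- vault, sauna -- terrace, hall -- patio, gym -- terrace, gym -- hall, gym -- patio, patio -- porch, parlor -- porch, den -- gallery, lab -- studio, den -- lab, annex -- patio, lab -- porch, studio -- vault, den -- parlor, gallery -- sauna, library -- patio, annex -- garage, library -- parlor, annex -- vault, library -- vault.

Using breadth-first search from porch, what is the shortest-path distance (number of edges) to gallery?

Level 0: porch
Level 1: annex, den, lab, parlor, patio, studio
Level 2: chapel, gallery, garage, gym, hall, library, sauna, terrace, vault
gallery first appears at level 2.

2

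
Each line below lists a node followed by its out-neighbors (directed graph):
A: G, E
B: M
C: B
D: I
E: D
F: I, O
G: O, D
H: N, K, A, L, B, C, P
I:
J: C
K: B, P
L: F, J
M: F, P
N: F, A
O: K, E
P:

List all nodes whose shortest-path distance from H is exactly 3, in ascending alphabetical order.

D, I, O

Level 0: H
Level 1: A, B, C, K, L, N, P
Level 2: E, F, G, J, M
Level 3: D, I, O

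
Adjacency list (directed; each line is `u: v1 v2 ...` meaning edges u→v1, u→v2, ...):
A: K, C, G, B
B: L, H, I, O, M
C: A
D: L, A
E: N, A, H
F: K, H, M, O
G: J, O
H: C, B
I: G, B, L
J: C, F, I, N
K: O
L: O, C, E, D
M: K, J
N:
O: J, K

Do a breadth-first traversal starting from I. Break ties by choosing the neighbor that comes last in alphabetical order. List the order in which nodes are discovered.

Visit I; enqueue L, G, B → queue [L, G, B]
Visit L; enqueue O, E, D, C → queue [G, B, O, E, D, C]
Visit G; enqueue J → queue [B, O, E, D, C, J]
Visit B; enqueue M, H → queue [O, E, D, C, J, M, H]
Visit O; enqueue K → queue [E, D, C, J, M, H, K]
Visit E; enqueue N, A → queue [D, C, J, M, H, K, N, A]
Visit D → queue [C, J, M, H, K, N, A]
Visit C → queue [J, M, H, K, N, A]
Visit J; enqueue F → queue [M, H, K, N, A, F]
Visit M → queue [H, K, N, A, F]
Visit H → queue [K, N, A, F]
Visit K → queue [N, A, F]
Visit N → queue [A, F]
Visit A → queue [F]
Visit F → queue []

I, L, G, B, O, E, D, C, J, M, H, K, N, A, F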